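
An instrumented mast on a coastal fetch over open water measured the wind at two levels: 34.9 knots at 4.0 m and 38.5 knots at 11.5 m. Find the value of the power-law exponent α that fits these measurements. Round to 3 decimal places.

α ≈ 0.093

Power law: V₂/V₁ = (z₂/z₁)^α ⇒ α = ln(V₂/V₁) / ln(z₂/z₁)
α = ln(38.5/34.9) / ln(11.5/4.0) = ln(1.1032) / ln(2.8750)
  = 0.09817 / 1.05605 = 0.09296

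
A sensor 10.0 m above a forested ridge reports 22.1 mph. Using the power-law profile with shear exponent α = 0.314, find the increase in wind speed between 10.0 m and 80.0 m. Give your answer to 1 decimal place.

20.4 mph

Power law: V₂ = V₁ · (z₂/z₁)^α = 22.1 × (8.0000)^0.314 = 42.4583 mph
ΔV = 42.4583 − 22.1 = 20.3583 mph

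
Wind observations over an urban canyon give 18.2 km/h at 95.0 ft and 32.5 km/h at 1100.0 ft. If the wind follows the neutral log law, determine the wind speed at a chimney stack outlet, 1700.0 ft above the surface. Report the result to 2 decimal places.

35.04 km/h

Log law: V ∝ ln(z/z₀). From the pair, with r = V₁/V₂ = 0.56000,
ln z₀ = (ln z₁ − r·ln z₂)/(1 − r) = (4.5539 − 0.56000×7.0031)/0.44000 = 1.4367 → z₀ = 4.207 ft
V₃ = V₁ · ln(z₃/z₀)/ln(z₁/z₀) = 18.2 × 6.0017/3.1171 = 35.0417 km/h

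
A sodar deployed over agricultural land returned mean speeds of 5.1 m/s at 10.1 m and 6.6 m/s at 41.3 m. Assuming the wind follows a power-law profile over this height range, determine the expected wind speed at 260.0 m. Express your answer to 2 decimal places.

9.24 m/s

First find α: α = ln(V₂/V₁)/ln(z₂/z₁) = ln(6.6/5.1)/ln(41.3/10.1) = 0.25783/1.40833 = 0.1831
Extrapolate from 41.3 m to 260.0 m: V₃ = 6.6 × (260.0/41.3)^0.1831 = 6.6 × 1.4005 = 9.2433 m/s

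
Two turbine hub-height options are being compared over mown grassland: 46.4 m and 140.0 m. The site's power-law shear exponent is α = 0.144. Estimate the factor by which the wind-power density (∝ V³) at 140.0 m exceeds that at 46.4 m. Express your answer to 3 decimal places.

Speed ratio: V_B/V_A = (z_B/z_A)^α = (140.0/46.4)^0.144 = (3.0172)^0.144 = 1.17237
Power-density ratio: P_B/P_A = (V_B/V_A)³ = (1.17237)³ = 1.61136

1.611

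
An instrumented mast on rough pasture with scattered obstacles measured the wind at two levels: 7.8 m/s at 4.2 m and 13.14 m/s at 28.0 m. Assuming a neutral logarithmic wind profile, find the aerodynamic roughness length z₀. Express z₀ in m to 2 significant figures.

z₀ ≈ 0.26 m

Log law: V(z) ∝ ln(z/z₀). With r = V₁/V₂ = 7.8/13.14 = 0.59361,
r · ln(z₂/z₀) = ln(z₁/z₀) ⇒ ln z₀ = (ln z₁ − r·ln z₂)/(1 − r)
ln z₀ = (1.43508 − 0.59361×3.33220) / 0.40639 = -1.3360
z₀ = exp(-1.3360) = 0.2629 m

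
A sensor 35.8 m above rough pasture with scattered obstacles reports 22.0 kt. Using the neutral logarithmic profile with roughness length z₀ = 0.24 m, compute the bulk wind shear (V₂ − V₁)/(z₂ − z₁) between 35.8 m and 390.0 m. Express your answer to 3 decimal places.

Log law: V₂ = V₁ · ln(z₂/z₀)/ln(z₁/z₀) = 22.0 × 7.3933/5.0051 = 32.4974 kt
ΔV/Δz = (32.4974 − 22.0)/(390.0 − 35.8) = 10.4974/354.2000 = 0.02964 kt/m

0.030 kt/m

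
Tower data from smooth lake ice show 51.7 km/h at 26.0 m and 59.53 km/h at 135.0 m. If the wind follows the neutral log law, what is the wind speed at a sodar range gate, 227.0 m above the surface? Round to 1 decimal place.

62.0 km/h

Log law: V ∝ ln(z/z₀). From the pair, with r = V₁/V₂ = 0.86847,
ln z₀ = (ln z₁ − r·ln z₂)/(1 − r) = (3.2581 − 0.86847×4.9053)/0.13153 = -7.6179 → z₀ = 0.0004916 m
V₃ = V₁ · ln(z₃/z₀)/ln(z₁/z₀) = 51.7 × 13.0429/10.8760 = 62.0003 km/h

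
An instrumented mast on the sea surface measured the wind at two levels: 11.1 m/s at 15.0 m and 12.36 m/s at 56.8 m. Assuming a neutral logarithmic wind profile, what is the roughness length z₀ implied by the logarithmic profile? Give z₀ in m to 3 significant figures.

z₀ ≈ 0.000121 m

Log law: V(z) ∝ ln(z/z₀). With r = V₁/V₂ = 11.1/12.36 = 0.89806,
r · ln(z₂/z₀) = ln(z₁/z₀) ⇒ ln z₀ = (ln z₁ − r·ln z₂)/(1 − r)
ln z₀ = (2.70805 − 0.89806×4.03954) / 0.10194 = -9.0217
z₀ = exp(-9.0217) = 0.0001208 m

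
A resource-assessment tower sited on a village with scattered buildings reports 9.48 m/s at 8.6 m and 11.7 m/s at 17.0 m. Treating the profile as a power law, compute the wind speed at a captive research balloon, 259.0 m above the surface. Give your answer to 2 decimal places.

27.13 m/s

First find α: α = ln(V₂/V₁)/ln(z₂/z₁) = ln(11.7/9.48)/ln(17.0/8.6) = 0.21040/0.68145 = 0.3088
Extrapolate from 17.0 m to 259.0 m: V₃ = 11.7 × (259.0/17.0)^0.3088 = 11.7 × 2.3185 = 27.1270 m/s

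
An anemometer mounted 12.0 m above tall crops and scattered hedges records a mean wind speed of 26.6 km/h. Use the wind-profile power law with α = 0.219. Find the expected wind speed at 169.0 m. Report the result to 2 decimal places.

47.47 km/h

Power-law profile: V₂ = V₁ · (z₂/z₁)^α
V₂ = 26.6 × (169.0/12.0)^0.219 = 26.6 × (14.0833)^0.219
    = 26.6 × 1.7847 = 47.4732 km/h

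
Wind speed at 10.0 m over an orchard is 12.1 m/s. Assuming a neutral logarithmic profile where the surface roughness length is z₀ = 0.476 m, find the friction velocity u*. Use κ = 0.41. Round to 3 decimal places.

Log law: V(z) = (u*/κ) · ln(z/z₀) ⇒ u* = κ · V / ln(z/z₀)
u* = 0.41 × 12.1 / ln(10.0/0.476) = 0.41 × 12.1 / 3.0449
   = 4.9610 / 3.0449 = 1.6293 m/s

u* ≈ 1.629 m/s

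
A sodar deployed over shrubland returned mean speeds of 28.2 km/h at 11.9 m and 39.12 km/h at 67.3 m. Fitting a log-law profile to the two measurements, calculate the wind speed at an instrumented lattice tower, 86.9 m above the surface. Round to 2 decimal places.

40.73 km/h

Log law: V ∝ ln(z/z₀). From the pair, with r = V₁/V₂ = 0.72086,
ln z₀ = (ln z₁ − r·ln z₂)/(1 − r) = (2.4765 − 0.72086×4.2092)/0.27914 = -1.9978 → z₀ = 0.1356 m
V₃ = V₁ · ln(z₃/z₀)/ln(z₁/z₀) = 28.2 × 6.4626/4.4744 = 40.7309 km/h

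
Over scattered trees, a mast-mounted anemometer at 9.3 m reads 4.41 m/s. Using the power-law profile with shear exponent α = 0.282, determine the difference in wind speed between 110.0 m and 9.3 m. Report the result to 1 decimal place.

Power law: V₂ = V₁ · (z₂/z₁)^α = 4.41 × (11.8280)^0.282 = 8.8511 m/s
ΔV = 8.8511 − 4.41 = 4.4411 m/s

4.4 m/s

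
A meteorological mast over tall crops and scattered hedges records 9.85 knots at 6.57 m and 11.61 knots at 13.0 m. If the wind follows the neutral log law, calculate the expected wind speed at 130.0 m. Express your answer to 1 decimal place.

17.5 knots

Log law: V ∝ ln(z/z₀). From the pair, with r = V₁/V₂ = 0.84841,
ln z₀ = (ln z₁ − r·ln z₂)/(1 − r) = (1.8825 − 0.84841×2.5649)/0.15159 = -1.9368 → z₀ = 0.1442 m
V₃ = V₁ · ln(z₃/z₀)/ln(z₁/z₀) = 9.85 × 6.8043/3.8193 = 17.5484 knots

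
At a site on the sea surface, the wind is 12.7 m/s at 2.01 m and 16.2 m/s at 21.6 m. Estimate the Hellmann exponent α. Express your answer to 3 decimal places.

Power law: V₂/V₁ = (z₂/z₁)^α ⇒ α = ln(V₂/V₁) / ln(z₂/z₁)
α = ln(16.2/12.7) / ln(21.6/2.01) = ln(1.2756) / ln(10.7463)
  = 0.24341 / 2.37456 = 0.10251

α ≈ 0.103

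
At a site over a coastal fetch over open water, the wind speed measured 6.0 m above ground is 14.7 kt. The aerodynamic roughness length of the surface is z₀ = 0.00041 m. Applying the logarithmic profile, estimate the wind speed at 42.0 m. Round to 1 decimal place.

17.7 kt

Log law: V(z) ∝ ln(z/z₀), so V₂/V₁ = ln(z₂/z₀) / ln(z₁/z₀).
ln(42.0/0.00041) = 11.5370, ln(6.0/0.00041) = 9.5911
V₂ = 14.7 × 11.5370/9.5911 = 14.7 × 1.2029 = 17.6824 kt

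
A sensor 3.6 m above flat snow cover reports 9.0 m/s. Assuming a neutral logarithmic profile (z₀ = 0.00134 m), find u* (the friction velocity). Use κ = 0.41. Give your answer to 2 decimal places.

u* ≈ 0.47 m/s

Log law: V(z) = (u*/κ) · ln(z/z₀) ⇒ u* = κ · V / ln(z/z₀)
u* = 0.41 × 9.0 / ln(3.6/0.00134) = 0.41 × 9.0 / 7.8960
   = 3.6900 / 7.8960 = 0.4673 m/s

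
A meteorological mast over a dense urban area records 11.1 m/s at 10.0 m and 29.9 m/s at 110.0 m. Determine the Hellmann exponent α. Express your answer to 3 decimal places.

α ≈ 0.413

Power law: V₂/V₁ = (z₂/z₁)^α ⇒ α = ln(V₂/V₁) / ln(z₂/z₁)
α = ln(29.9/11.1) / ln(110.0/10.0) = ln(2.6937) / ln(11.0000)
  = 0.99091 / 2.39790 = 0.41324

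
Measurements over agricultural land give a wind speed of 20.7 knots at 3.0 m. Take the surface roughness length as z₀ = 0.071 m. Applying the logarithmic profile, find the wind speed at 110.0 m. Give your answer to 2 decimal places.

40.62 knots

Log law: V(z) ∝ ln(z/z₀), so V₂/V₁ = ln(z₂/z₀) / ln(z₁/z₀).
ln(110.0/0.071) = 7.3456, ln(3.0/0.071) = 3.7437
V₂ = 20.7 × 7.3456/3.7437 = 20.7 × 1.9621 = 40.6158 knots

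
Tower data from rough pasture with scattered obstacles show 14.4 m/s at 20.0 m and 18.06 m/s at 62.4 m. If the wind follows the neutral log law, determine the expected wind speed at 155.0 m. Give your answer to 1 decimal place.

21.0 m/s

Log law: V ∝ ln(z/z₀). From the pair, with r = V₁/V₂ = 0.79734,
ln z₀ = (ln z₁ − r·ln z₂)/(1 − r) = (2.9957 − 0.79734×4.1336)/0.20266 = -1.4810 → z₀ = 0.2274 m
V₃ = V₁ · ln(z₃/z₀)/ln(z₁/z₀) = 14.4 × 6.5244/4.4767 = 20.9867 m/s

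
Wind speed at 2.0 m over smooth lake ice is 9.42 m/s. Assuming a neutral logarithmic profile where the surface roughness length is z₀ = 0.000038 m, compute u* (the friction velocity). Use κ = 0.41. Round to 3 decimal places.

Log law: V(z) = (u*/κ) · ln(z/z₀) ⇒ u* = κ · V / ln(z/z₀)
u* = 0.41 × 9.42 / ln(2.0/0.000038) = 0.41 × 9.42 / 10.8711
   = 3.8622 / 10.8711 = 0.3553 m/s

u* ≈ 0.355 m/s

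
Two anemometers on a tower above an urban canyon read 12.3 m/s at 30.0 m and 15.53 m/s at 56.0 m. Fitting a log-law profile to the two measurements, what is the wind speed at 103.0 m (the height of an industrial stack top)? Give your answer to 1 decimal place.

Log law: V ∝ ln(z/z₀). From the pair, with r = V₁/V₂ = 0.79202,
ln z₀ = (ln z₁ − r·ln z₂)/(1 − r) = (3.4012 − 0.79202×4.0254)/0.20798 = 1.0244 → z₀ = 2.785 m
V₃ = V₁ · ln(z₃/z₀)/ln(z₁/z₀) = 12.3 × 3.6103/2.3768 = 18.6835 m/s

18.7 m/s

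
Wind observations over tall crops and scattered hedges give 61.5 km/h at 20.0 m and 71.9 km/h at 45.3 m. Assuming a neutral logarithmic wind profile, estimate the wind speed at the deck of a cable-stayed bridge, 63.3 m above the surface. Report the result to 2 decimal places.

76.16 km/h

Log law: V ∝ ln(z/z₀). From the pair, with r = V₁/V₂ = 0.85535,
ln z₀ = (ln z₁ − r·ln z₂)/(1 − r) = (2.9957 − 0.85535×3.8133)/0.14465 = -1.8390 → z₀ = 0.1590 m
V₃ = V₁ · ln(z₃/z₀)/ln(z₁/z₀) = 61.5 × 5.9868/4.8347 = 76.1560 km/h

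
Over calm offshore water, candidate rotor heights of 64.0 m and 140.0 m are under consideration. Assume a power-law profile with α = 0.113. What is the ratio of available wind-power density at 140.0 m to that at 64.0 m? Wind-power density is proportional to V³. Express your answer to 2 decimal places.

Speed ratio: V_B/V_A = (z_B/z_A)^α = (140.0/64.0)^0.113 = (2.1875)^0.113 = 1.09248
Power-density ratio: P_B/P_A = (V_B/V_A)³ = (1.09248)³ = 1.30389

1.30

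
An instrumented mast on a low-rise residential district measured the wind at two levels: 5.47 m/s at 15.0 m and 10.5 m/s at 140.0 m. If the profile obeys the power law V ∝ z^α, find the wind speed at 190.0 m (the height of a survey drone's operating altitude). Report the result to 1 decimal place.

First find α: α = ln(V₂/V₁)/ln(z₂/z₁) = ln(10.5/5.47)/ln(140.0/15.0) = 0.65210/2.23359 = 0.2919
Extrapolate from 140.0 m to 190.0 m: V₃ = 10.5 × (190.0/140.0)^0.2919 = 10.5 × 1.0933 = 11.4791 m/s

11.5 m/s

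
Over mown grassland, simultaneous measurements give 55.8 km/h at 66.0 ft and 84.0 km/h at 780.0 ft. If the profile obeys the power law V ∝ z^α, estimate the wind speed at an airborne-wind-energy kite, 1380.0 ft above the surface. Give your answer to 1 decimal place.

92.3 km/h

First find α: α = ln(V₂/V₁)/ln(z₂/z₁) = ln(84.0/55.8)/ln(780.0/66.0) = 0.40904/2.46964 = 0.1656
Extrapolate from 780.0 ft to 1380.0 ft: V₃ = 84.0 × (1380.0/780.0)^0.1656 = 84.0 × 1.0991 = 92.3250 km/h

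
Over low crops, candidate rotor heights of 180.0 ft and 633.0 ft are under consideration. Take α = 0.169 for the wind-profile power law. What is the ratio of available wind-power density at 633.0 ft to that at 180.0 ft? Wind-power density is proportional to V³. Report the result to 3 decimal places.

1.892

Speed ratio: V_B/V_A = (z_B/z_A)^α = (633.0/180.0)^0.169 = (3.5167)^0.169 = 1.23679
Power-density ratio: P_B/P_A = (V_B/V_A)³ = (1.23679)³ = 1.89186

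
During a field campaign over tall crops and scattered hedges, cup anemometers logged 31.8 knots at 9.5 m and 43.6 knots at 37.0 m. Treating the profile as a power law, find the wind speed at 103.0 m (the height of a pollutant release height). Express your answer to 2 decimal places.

First find α: α = ln(V₂/V₁)/ln(z₂/z₁) = ln(43.6/31.8)/ln(37.0/9.5) = 0.31559/1.35963 = 0.2321
Extrapolate from 37.0 m to 103.0 m: V₃ = 43.6 × (103.0/37.0)^0.2321 = 43.6 × 1.2683 = 55.2960 knots

55.30 knots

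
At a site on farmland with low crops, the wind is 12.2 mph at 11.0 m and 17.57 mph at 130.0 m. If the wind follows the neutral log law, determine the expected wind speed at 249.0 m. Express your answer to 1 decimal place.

19.0 mph

Log law: V ∝ ln(z/z₀). From the pair, with r = V₁/V₂ = 0.69437,
ln z₀ = (ln z₁ − r·ln z₂)/(1 − r) = (2.3979 − 0.69437×4.8675)/0.30563 = -3.2128 → z₀ = 0.04024 m
V₃ = V₁ · ln(z₃/z₀)/ln(z₁/z₀) = 12.2 × 8.7303/5.6107 = 18.9832 mph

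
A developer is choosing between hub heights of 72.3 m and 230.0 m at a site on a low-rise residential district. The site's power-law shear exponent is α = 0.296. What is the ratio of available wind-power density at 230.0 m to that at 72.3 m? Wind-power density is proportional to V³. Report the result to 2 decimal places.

Speed ratio: V_B/V_A = (z_B/z_A)^α = (230.0/72.3)^0.296 = (3.1812)^0.296 = 1.40853
Power-density ratio: P_B/P_A = (V_B/V_A)³ = (1.40853)³ = 2.79447

2.79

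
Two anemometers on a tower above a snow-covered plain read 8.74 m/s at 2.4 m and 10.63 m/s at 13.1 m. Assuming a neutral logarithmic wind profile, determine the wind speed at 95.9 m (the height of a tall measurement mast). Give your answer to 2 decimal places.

Log law: V ∝ ln(z/z₀). From the pair, with r = V₁/V₂ = 0.82220,
ln z₀ = (ln z₁ − r·ln z₂)/(1 − r) = (0.8755 − 0.82220×2.5726)/0.17780 = -6.9727 → z₀ = 0.0009371 m
V₃ = V₁ · ln(z₃/z₀)/ln(z₁/z₀) = 8.74 × 11.5360/7.8482 = 12.8469 m/s

12.85 m/s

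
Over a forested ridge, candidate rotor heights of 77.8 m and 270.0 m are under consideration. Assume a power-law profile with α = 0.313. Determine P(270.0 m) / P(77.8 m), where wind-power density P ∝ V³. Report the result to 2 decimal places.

3.22

Speed ratio: V_B/V_A = (z_B/z_A)^α = (270.0/77.8)^0.313 = (3.4704)^0.313 = 1.47618
Power-density ratio: P_B/P_A = (V_B/V_A)³ = (1.47618)³ = 3.21678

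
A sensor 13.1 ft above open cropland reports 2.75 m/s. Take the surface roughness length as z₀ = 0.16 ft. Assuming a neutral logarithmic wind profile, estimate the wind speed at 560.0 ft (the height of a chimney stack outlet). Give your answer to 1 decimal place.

5.1 m/s

Log law: V(z) ∝ ln(z/z₀), so V₂/V₁ = ln(z₂/z₀) / ln(z₁/z₀).
ln(560.0/0.16) = 8.1605, ln(13.1/0.16) = 4.4052
V₂ = 2.75 × 8.1605/4.4052 = 2.75 × 1.8525 = 5.0943 m/s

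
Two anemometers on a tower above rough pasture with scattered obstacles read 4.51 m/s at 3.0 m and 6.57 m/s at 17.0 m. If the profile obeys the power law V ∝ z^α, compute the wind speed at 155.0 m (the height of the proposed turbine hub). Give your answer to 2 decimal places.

10.61 m/s

First find α: α = ln(V₂/V₁)/ln(z₂/z₁) = ln(6.57/4.51)/ln(17.0/3.0) = 0.37622/1.73460 = 0.2169
Extrapolate from 17.0 m to 155.0 m: V₃ = 6.57 × (155.0/17.0)^0.2169 = 6.57 × 1.6151 = 10.6109 m/s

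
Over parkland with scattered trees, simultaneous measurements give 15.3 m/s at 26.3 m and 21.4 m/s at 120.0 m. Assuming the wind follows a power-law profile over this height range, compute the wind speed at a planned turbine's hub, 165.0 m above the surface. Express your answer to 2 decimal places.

First find α: α = ln(V₂/V₁)/ln(z₂/z₁) = ln(21.4/15.3)/ln(120.0/26.3) = 0.33554/1.51792 = 0.2211
Extrapolate from 120.0 m to 165.0 m: V₃ = 21.4 × (165.0/120.0)^0.2211 = 21.4 × 1.0729 = 22.9607 m/s

22.96 m/s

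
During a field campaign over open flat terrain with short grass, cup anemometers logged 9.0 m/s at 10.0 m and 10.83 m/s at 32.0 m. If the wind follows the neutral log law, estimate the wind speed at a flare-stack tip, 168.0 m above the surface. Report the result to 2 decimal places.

Log law: V ∝ ln(z/z₀). From the pair, with r = V₁/V₂ = 0.83102,
ln z₀ = (ln z₁ − r·ln z₂)/(1 − r) = (2.3026 − 0.83102×3.4657)/0.16898 = -3.4178 → z₀ = 0.03278 m
V₃ = V₁ · ln(z₃/z₀)/ln(z₁/z₀) = 9.0 × 8.5418/5.7204 = 13.4389 m/s

13.44 m/s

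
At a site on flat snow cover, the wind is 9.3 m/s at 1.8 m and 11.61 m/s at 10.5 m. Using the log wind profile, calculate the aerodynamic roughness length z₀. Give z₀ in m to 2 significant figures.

Log law: V(z) ∝ ln(z/z₀). With r = V₁/V₂ = 9.3/11.61 = 0.80103,
r · ln(z₂/z₀) = ln(z₁/z₀) ⇒ ln z₀ = (ln z₁ − r·ln z₂)/(1 − r)
ln z₀ = (0.58779 − 0.80103×2.35138) / 0.19897 = -6.5124
z₀ = exp(-6.5124) = 0.001485 m

z₀ ≈ 0.0015 m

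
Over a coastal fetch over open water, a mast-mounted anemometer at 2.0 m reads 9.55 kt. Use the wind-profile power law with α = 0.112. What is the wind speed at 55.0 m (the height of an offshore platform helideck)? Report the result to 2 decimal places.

Power-law profile: V₂ = V₁ · (z₂/z₁)^α
V₂ = 9.55 × (55.0/2.0)^0.112 = 9.55 × (27.5000)^0.112
    = 9.55 × 1.4495 = 13.8423 kt

13.84 kt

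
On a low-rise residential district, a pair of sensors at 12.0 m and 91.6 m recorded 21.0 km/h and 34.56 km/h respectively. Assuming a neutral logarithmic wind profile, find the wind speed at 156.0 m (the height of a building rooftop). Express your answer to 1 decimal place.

38.1 km/h

Log law: V ∝ ln(z/z₀). From the pair, with r = V₁/V₂ = 0.60764,
ln z₀ = (ln z₁ − r·ln z₂)/(1 − r) = (2.4849 − 0.60764×4.5174)/0.39236 = -0.6628 → z₀ = 0.5154 m
V₃ = V₁ · ln(z₃/z₀)/ln(z₁/z₀) = 21.0 × 5.7127/3.1477 = 38.1121 km/h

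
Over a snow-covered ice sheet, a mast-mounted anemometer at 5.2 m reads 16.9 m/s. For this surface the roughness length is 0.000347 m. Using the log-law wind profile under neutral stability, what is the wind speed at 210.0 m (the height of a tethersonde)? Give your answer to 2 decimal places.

Log law: V(z) ∝ ln(z/z₀), so V₂/V₁ = ln(z₂/z₀) / ln(z₁/z₀).
ln(210.0/0.000347) = 13.3133, ln(5.2/0.000347) = 9.6148
V₂ = 16.9 × 13.3133/9.6148 = 16.9 × 1.3847 = 23.4008 m/s

23.40 m/s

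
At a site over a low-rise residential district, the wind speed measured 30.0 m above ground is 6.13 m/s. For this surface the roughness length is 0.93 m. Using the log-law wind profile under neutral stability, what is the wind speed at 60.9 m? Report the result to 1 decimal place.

7.4 m/s

Log law: V(z) ∝ ln(z/z₀), so V₂/V₁ = ln(z₂/z₀) / ln(z₁/z₀).
ln(60.9/0.93) = 4.1818, ln(30.0/0.93) = 3.4738
V₂ = 6.13 × 4.1818/3.4738 = 6.13 × 1.2038 = 7.3794 m/s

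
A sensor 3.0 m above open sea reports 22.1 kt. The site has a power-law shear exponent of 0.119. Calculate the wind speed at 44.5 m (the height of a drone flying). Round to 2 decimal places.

30.46 kt

Power-law profile: V₂ = V₁ · (z₂/z₁)^α
V₂ = 22.1 × (44.5/3.0)^0.119 = 22.1 × (14.8333)^0.119
    = 22.1 × 1.3784 = 30.4628 kt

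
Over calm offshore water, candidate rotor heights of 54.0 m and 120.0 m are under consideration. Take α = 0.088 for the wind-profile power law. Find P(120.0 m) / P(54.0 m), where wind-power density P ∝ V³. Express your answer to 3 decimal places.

Speed ratio: V_B/V_A = (z_B/z_A)^α = (120.0/54.0)^0.088 = (2.2222)^0.088 = 1.07280
Power-density ratio: P_B/P_A = (V_B/V_A)³ = (1.07280)³ = 1.23467

1.235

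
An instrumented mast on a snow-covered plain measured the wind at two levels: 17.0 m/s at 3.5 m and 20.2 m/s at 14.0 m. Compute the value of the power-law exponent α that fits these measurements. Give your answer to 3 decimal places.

Power law: V₂/V₁ = (z₂/z₁)^α ⇒ α = ln(V₂/V₁) / ln(z₂/z₁)
α = ln(20.2/17.0) / ln(14.0/3.5) = ln(1.1882) / ln(4.0000)
  = 0.17247 / 1.38629 = 0.12441

α ≈ 0.124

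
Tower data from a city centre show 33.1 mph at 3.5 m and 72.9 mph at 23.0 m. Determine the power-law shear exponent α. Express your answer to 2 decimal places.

Power law: V₂/V₁ = (z₂/z₁)^α ⇒ α = ln(V₂/V₁) / ln(z₂/z₁)
α = ln(72.9/33.1) / ln(23.0/3.5) = ln(2.2024) / ln(6.5714)
  = 0.78956 / 1.88273 = 0.41937

α ≈ 0.42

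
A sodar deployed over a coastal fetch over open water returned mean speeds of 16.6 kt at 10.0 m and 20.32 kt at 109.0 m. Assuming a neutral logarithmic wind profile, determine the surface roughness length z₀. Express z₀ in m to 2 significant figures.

z₀ ≈ 0.00023 m

Log law: V(z) ∝ ln(z/z₀). With r = V₁/V₂ = 16.6/20.32 = 0.81693,
r · ln(z₂/z₀) = ln(z₁/z₀) ⇒ ln z₀ = (ln z₁ − r·ln z₂)/(1 − r)
ln z₀ = (2.30259 − 0.81693×4.69135) / 0.18307 = -8.3569
z₀ = exp(-8.3569) = 0.0002348 m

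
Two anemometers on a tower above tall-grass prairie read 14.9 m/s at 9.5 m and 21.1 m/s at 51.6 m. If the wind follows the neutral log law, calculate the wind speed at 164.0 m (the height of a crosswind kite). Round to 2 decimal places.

25.34 m/s

Log law: V ∝ ln(z/z₀). From the pair, with r = V₁/V₂ = 0.70616,
ln z₀ = (ln z₁ − r·ln z₂)/(1 − r) = (2.2513 − 0.70616×3.9435)/0.29384 = -1.8155 → z₀ = 0.1628 m
V₃ = V₁ · ln(z₃/z₀)/ln(z₁/z₀) = 14.9 × 6.9154/4.0668 = 25.3366 m/s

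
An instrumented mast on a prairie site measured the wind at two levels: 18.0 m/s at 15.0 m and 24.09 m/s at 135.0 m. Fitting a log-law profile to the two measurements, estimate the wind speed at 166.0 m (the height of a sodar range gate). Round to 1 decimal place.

Log law: V ∝ ln(z/z₀). From the pair, with r = V₁/V₂ = 0.74720,
ln z₀ = (ln z₁ − r·ln z₂)/(1 − r) = (2.7081 − 0.74720×4.9053)/0.25280 = -3.7862 → z₀ = 0.02268 m
V₃ = V₁ · ln(z₃/z₀)/ln(z₁/z₀) = 18.0 × 8.8982/6.4943 = 24.6629 m/s

24.7 m/s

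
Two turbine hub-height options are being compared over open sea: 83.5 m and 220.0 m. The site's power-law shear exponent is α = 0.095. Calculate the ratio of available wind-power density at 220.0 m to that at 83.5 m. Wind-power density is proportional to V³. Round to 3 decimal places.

Speed ratio: V_B/V_A = (z_B/z_A)^α = (220.0/83.5)^0.095 = (2.6347)^0.095 = 1.09640
Power-density ratio: P_B/P_A = (V_B/V_A)³ = (1.09640)³ = 1.31798

1.318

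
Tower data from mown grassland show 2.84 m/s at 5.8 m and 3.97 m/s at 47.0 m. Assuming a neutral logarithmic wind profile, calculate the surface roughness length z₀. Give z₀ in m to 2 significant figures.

Log law: V(z) ∝ ln(z/z₀). With r = V₁/V₂ = 2.84/3.97 = 0.71537,
r · ln(z₂/z₀) = ln(z₁/z₀) ⇒ ln z₀ = (ln z₁ − r·ln z₂)/(1 − r)
ln z₀ = (1.75786 − 0.71537×3.85015) / 0.28463 = -3.5006
z₀ = exp(-3.5006) = 0.03018 m

z₀ ≈ 0.030 m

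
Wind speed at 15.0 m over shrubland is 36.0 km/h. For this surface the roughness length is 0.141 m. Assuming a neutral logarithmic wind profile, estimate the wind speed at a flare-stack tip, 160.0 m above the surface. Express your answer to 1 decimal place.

Log law: V(z) ∝ ln(z/z₀), so V₂/V₁ = ln(z₂/z₀) / ln(z₁/z₀).
ln(160.0/0.141) = 7.0342, ln(15.0/0.141) = 4.6670
V₂ = 36.0 × 7.0342/4.6670 = 36.0 × 1.5072 = 54.2592 km/h

54.3 km/h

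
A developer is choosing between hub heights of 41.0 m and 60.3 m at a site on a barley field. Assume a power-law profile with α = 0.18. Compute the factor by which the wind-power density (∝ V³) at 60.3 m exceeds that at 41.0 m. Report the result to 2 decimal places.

1.23

Speed ratio: V_B/V_A = (z_B/z_A)^α = (60.3/41.0)^0.18 = (1.4707)^0.18 = 1.07190
Power-density ratio: P_B/P_A = (V_B/V_A)³ = (1.07190)³ = 1.23160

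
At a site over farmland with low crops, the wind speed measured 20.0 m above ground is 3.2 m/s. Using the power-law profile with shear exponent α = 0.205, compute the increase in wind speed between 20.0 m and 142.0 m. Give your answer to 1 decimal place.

1.6 m/s

Power law: V₂ = V₁ · (z₂/z₁)^α = 3.2 × (7.1000)^0.205 = 4.7825 m/s
ΔV = 4.7825 − 3.2 = 1.5825 m/s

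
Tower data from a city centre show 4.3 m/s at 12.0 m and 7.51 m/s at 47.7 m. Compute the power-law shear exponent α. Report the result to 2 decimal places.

α ≈ 0.40

Power law: V₂/V₁ = (z₂/z₁)^α ⇒ α = ln(V₂/V₁) / ln(z₂/z₁)
α = ln(7.51/4.3) / ln(47.7/12.0) = ln(1.7465) / ln(3.9750)
  = 0.55762 / 1.38002 = 0.40407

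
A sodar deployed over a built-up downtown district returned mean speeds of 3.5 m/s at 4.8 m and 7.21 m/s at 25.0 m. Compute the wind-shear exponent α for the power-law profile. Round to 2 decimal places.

Power law: V₂/V₁ = (z₂/z₁)^α ⇒ α = ln(V₂/V₁) / ln(z₂/z₁)
α = ln(7.21/3.5) / ln(25.0/4.8) = ln(2.0600) / ln(5.2083)
  = 0.72271 / 1.65026 = 0.43793

α ≈ 0.44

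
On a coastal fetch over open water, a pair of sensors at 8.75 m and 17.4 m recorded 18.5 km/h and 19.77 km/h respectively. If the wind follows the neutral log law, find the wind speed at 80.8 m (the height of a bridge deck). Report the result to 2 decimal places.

Log law: V ∝ ln(z/z₀). From the pair, with r = V₁/V₂ = 0.93576,
ln z₀ = (ln z₁ − r·ln z₂)/(1 − r) = (2.1691 − 0.93576×2.8565)/0.06424 = -7.8445 → z₀ = 0.0003919 m
V₃ = V₁ · ln(z₃/z₀)/ln(z₁/z₀) = 18.5 × 12.2365/10.0135 = 22.6068 km/h

22.61 km/h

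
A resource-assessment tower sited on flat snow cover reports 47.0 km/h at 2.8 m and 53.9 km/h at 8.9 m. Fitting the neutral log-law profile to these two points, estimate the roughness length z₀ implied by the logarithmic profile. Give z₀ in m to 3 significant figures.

Log law: V(z) ∝ ln(z/z₀). With r = V₁/V₂ = 47.0/53.9 = 0.87199,
r · ln(z₂/z₀) = ln(z₁/z₀) ⇒ ln z₀ = (ln z₁ − r·ln z₂)/(1 − r)
ln z₀ = (1.02962 − 0.87199×2.18605) / 0.12801 = -6.8475
z₀ = exp(-6.8475) = 0.001062 m

z₀ ≈ 0.00106 m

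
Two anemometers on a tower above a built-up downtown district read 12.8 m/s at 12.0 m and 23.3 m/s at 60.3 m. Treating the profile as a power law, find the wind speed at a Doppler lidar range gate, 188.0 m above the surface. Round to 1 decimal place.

First find α: α = ln(V₂/V₁)/ln(z₂/z₁) = ln(23.3/12.8)/ln(60.3/12.0) = 0.59901/1.61443 = 0.3710
Extrapolate from 60.3 m to 188.0 m: V₃ = 23.3 × (188.0/60.3)^0.3710 = 23.3 × 1.5249 = 35.5294 m/s

35.5 m/s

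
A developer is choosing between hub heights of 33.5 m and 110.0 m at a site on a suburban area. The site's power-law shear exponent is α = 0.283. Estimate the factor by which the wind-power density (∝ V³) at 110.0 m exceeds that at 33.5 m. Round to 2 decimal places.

2.74

Speed ratio: V_B/V_A = (z_B/z_A)^α = (110.0/33.5)^0.283 = (3.2836)^0.283 = 1.39999
Power-density ratio: P_B/P_A = (V_B/V_A)³ = (1.39999)³ = 2.74397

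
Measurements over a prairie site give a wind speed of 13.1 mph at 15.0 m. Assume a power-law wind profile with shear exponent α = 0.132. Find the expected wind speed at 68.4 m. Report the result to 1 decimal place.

Power-law profile: V₂ = V₁ · (z₂/z₁)^α
V₂ = 13.1 × (68.4/15.0)^0.132 = 13.1 × (4.5600)^0.132
    = 13.1 × 1.2218 = 16.0050 mph

16.0 mph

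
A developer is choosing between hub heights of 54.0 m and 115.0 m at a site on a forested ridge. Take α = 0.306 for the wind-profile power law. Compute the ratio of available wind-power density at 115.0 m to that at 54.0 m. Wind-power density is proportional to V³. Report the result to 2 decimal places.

Speed ratio: V_B/V_A = (z_B/z_A)^α = (115.0/54.0)^0.306 = (2.1296)^0.306 = 1.26026
Power-density ratio: P_B/P_A = (V_B/V_A)³ = (1.26026)³ = 2.00163

2.00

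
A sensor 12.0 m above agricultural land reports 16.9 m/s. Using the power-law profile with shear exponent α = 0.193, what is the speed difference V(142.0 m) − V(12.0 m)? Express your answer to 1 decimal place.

10.3 m/s

Power law: V₂ = V₁ · (z₂/z₁)^α = 16.9 × (11.8333)^0.193 = 27.2268 m/s
ΔV = 27.2268 − 16.9 = 10.3268 m/s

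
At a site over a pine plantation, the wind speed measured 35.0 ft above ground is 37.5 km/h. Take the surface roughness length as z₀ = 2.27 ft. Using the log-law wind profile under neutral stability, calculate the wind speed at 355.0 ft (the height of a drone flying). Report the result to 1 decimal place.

Log law: V(z) ∝ ln(z/z₀), so V₂/V₁ = ln(z₂/z₀) / ln(z₁/z₀).
ln(355.0/2.27) = 5.0523, ln(35.0/2.27) = 2.7356
V₂ = 37.5 × 5.0523/2.7356 = 37.5 × 1.8469 = 69.2590 km/h

69.3 km/h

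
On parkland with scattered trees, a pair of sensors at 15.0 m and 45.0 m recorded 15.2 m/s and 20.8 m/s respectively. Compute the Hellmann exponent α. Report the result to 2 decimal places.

Power law: V₂/V₁ = (z₂/z₁)^α ⇒ α = ln(V₂/V₁) / ln(z₂/z₁)
α = ln(20.8/15.2) / ln(45.0/15.0) = ln(1.3684) / ln(3.0000)
  = 0.31366 / 1.09861 = 0.28550

α ≈ 0.29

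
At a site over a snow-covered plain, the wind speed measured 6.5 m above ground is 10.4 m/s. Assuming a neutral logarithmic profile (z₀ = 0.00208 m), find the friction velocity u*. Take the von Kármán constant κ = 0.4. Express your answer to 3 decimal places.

Log law: V(z) = (u*/κ) · ln(z/z₀) ⇒ u* = κ · V / ln(z/z₀)
u* = 0.4 × 10.4 / ln(6.5/0.00208) = 0.4 × 10.4 / 8.0472
   = 4.1600 / 8.0472 = 0.5170 m/s

u* ≈ 0.517 m/s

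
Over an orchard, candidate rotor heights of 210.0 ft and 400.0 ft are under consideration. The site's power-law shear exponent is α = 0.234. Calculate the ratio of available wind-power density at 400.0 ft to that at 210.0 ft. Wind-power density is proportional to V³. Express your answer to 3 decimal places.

Speed ratio: V_B/V_A = (z_B/z_A)^α = (400.0/210.0)^0.234 = (1.9048)^0.234 = 1.16274
Power-density ratio: P_B/P_A = (V_B/V_A)³ = (1.16274)³ = 1.57198

1.572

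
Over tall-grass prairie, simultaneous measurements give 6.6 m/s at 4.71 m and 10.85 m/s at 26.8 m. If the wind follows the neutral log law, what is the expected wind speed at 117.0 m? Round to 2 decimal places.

14.45 m/s

Log law: V ∝ ln(z/z₀). From the pair, with r = V₁/V₂ = 0.60829,
ln z₀ = (ln z₁ − r·ln z₂)/(1 − r) = (1.5497 − 0.60829×3.2884)/0.39171 = -1.1504 → z₀ = 0.3165 m
V₃ = V₁ · ln(z₃/z₀)/ln(z₁/z₀) = 6.6 × 5.9126/2.7001 = 14.4524 m/s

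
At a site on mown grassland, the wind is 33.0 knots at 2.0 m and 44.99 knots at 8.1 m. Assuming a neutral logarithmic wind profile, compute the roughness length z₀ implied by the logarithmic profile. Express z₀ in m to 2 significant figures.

z₀ ≈ 0.043 m

Log law: V(z) ∝ ln(z/z₀). With r = V₁/V₂ = 33.0/44.99 = 0.73350,
r · ln(z₂/z₀) = ln(z₁/z₀) ⇒ ln z₀ = (ln z₁ − r·ln z₂)/(1 − r)
ln z₀ = (0.69315 − 0.73350×2.09186) / 0.26650 = -3.1565
z₀ = exp(-3.1565) = 0.04257 m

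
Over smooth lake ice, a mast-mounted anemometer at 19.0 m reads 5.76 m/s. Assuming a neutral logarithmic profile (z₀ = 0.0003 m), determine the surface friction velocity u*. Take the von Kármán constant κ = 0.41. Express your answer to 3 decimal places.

Log law: V(z) = (u*/κ) · ln(z/z₀) ⇒ u* = κ · V / ln(z/z₀)
u* = 0.41 × 5.76 / ln(19.0/0.0003) = 0.41 × 5.76 / 11.0562
   = 2.3616 / 11.0562 = 0.2136 m/s

u* ≈ 0.214 m/s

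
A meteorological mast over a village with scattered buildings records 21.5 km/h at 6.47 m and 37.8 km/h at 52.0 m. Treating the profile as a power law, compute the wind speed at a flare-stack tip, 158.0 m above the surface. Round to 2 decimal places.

First find α: α = ln(V₂/V₁)/ln(z₂/z₁) = ln(37.8/21.5)/ln(52.0/6.47) = 0.56426/2.08407 = 0.2707
Extrapolate from 52.0 m to 158.0 m: V₃ = 37.8 × (158.0/52.0)^0.2707 = 37.8 × 1.3511 = 51.0704 km/h

51.07 km/h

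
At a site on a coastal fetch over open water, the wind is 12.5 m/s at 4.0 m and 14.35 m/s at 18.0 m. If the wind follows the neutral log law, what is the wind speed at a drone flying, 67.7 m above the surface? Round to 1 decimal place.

Log law: V ∝ ln(z/z₀). From the pair, with r = V₁/V₂ = 0.87108,
ln z₀ = (ln z₁ − r·ln z₂)/(1 − r) = (1.3863 − 0.87108×2.8904)/0.12892 = -8.7764 → z₀ = 0.0001543 m
V₃ = V₁ · ln(z₃/z₀)/ln(z₁/z₀) = 12.5 × 12.9915/10.1627 = 15.9794 m/s

16.0 m/s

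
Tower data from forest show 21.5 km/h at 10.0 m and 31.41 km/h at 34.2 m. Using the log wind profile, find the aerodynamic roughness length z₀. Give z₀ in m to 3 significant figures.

Log law: V(z) ∝ ln(z/z₀). With r = V₁/V₂ = 21.5/31.41 = 0.68450,
r · ln(z₂/z₀) = ln(z₁/z₀) ⇒ ln z₀ = (ln z₁ − r·ln z₂)/(1 − r)
ln z₀ = (2.30259 − 0.68450×3.53223) / 0.31550 = -0.3652
z₀ = exp(-0.3652) = 0.6941 m

z₀ ≈ 0.694 m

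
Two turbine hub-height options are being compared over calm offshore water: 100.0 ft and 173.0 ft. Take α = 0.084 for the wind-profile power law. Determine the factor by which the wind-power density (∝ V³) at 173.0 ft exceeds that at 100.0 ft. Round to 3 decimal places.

Speed ratio: V_B/V_A = (z_B/z_A)^α = (173.0/100.0)^0.084 = (1.7300)^0.084 = 1.04712
Power-density ratio: P_B/P_A = (V_B/V_A)³ = (1.04712)³ = 1.14812

1.148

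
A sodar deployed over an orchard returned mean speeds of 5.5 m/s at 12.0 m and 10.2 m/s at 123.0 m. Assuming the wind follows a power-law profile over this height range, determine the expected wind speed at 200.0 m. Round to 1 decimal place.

11.6 m/s

First find α: α = ln(V₂/V₁)/ln(z₂/z₁) = ln(10.2/5.5)/ln(123.0/12.0) = 0.61764/2.32728 = 0.2654
Extrapolate from 123.0 m to 200.0 m: V₃ = 10.2 × (200.0/123.0)^0.2654 = 10.2 × 1.1377 = 11.6046 m/s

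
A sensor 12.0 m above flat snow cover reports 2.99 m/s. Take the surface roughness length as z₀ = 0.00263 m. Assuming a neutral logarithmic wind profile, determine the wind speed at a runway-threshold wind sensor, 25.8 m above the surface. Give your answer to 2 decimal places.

3.26 m/s

Log law: V(z) ∝ ln(z/z₀), so V₂/V₁ = ln(z₂/z₀) / ln(z₁/z₀).
ln(25.8/0.00263) = 9.1911, ln(12.0/0.00263) = 8.4257
V₂ = 2.99 × 9.1911/8.4257 = 2.99 × 1.0908 = 3.2616 m/s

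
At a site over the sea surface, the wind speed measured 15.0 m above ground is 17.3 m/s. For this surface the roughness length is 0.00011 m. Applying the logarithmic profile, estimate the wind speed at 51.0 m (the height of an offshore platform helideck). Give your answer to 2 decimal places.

19.09 m/s

Log law: V(z) ∝ ln(z/z₀), so V₂/V₁ = ln(z₂/z₀) / ln(z₁/z₀).
ln(51.0/0.00011) = 13.0469, ln(15.0/0.00011) = 11.8231
V₂ = 17.3 × 13.0469/11.8231 = 17.3 × 1.1035 = 19.0907 m/s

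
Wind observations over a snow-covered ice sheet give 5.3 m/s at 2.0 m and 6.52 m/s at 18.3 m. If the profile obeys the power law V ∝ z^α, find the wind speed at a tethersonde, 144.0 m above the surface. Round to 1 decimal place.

First find α: α = ln(V₂/V₁)/ln(z₂/z₁) = ln(6.52/5.3)/ln(18.3/2.0) = 0.20717/2.21375 = 0.0936
Extrapolate from 18.3 m to 144.0 m: V₃ = 6.52 × (144.0/18.3)^0.0936 = 6.52 × 1.2129 = 7.9084 m/s

7.9 m/s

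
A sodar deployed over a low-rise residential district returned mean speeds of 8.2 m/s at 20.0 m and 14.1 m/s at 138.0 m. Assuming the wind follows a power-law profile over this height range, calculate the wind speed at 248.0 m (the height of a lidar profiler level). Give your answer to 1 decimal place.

First find α: α = ln(V₂/V₁)/ln(z₂/z₁) = ln(14.1/8.2)/ln(138.0/20.0) = 0.54204/1.93152 = 0.2806
Extrapolate from 138.0 m to 248.0 m: V₃ = 14.1 × (248.0/138.0)^0.2806 = 14.1 × 1.1788 = 16.6211 m/s

16.6 m/s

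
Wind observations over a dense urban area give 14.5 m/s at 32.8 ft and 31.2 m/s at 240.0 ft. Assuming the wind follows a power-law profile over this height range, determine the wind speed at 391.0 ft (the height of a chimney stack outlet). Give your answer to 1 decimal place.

37.7 m/s

First find α: α = ln(V₂/V₁)/ln(z₂/z₁) = ln(31.2/14.5)/ln(240.0/32.8) = 0.76627/1.99021 = 0.3850
Extrapolate from 240.0 ft to 391.0 ft: V₃ = 31.2 × (391.0/240.0)^0.3850 = 31.2 × 1.2067 = 37.6500 m/s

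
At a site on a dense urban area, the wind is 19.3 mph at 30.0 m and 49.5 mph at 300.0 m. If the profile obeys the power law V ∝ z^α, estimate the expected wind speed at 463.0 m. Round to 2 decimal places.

59.11 mph

First find α: α = ln(V₂/V₁)/ln(z₂/z₁) = ln(49.5/19.3)/ln(300.0/30.0) = 0.94187/2.30259 = 0.4090
Extrapolate from 300.0 m to 463.0 m: V₃ = 49.5 × (463.0/300.0)^0.4090 = 49.5 × 1.1942 = 59.1145 mph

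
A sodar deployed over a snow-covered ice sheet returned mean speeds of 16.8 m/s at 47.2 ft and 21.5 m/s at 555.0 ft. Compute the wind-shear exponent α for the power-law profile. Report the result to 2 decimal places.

α ≈ 0.10

Power law: V₂/V₁ = (z₂/z₁)^α ⇒ α = ln(V₂/V₁) / ln(z₂/z₁)
α = ln(21.5/16.8) / ln(555.0/47.2) = ln(1.2798) / ln(11.7585)
  = 0.24667 / 2.46457 = 0.10009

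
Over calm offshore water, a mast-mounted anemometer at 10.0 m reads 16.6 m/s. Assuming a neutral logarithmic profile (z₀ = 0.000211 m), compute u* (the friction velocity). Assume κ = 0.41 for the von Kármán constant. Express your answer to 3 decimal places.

Log law: V(z) = (u*/κ) · ln(z/z₀) ⇒ u* = κ · V / ln(z/z₀)
u* = 0.41 × 16.6 / ln(10.0/0.000211) = 0.41 × 16.6 / 10.7662
   = 6.8060 / 10.7662 = 0.6322 m/s

u* ≈ 0.632 m/s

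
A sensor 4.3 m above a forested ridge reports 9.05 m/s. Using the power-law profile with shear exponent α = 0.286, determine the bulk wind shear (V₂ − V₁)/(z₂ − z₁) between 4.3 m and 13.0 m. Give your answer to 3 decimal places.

0.387 m/s/m

Power law: V₂ = V₁ · (z₂/z₁)^α = 9.05 × (3.0233)^0.286 = 12.4184 m/s
ΔV/Δz = (12.4184 − 9.05)/(13.0 − 4.3) = 3.3684/8.7000 = 0.38717 m/s/m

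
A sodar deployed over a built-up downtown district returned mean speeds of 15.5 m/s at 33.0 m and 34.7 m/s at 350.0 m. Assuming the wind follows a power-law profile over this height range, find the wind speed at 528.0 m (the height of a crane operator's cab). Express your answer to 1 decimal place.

First find α: α = ln(V₂/V₁)/ln(z₂/z₁) = ln(34.7/15.5)/ln(350.0/33.0) = 0.80590/2.36143 = 0.3413
Extrapolate from 350.0 m to 528.0 m: V₃ = 34.7 × (528.0/350.0)^0.3413 = 34.7 × 1.1506 = 39.9273 m/s

39.9 m/s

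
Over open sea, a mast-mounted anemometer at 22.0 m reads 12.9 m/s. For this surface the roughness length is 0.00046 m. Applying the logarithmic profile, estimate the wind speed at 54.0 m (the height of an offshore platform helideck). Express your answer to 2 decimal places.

13.97 m/s

Log law: V(z) ∝ ln(z/z₀), so V₂/V₁ = ln(z₂/z₀) / ln(z₁/z₀).
ln(54.0/0.00046) = 11.6733, ln(22.0/0.00046) = 10.7753
V₂ = 12.9 × 11.6733/10.7753 = 12.9 × 1.0833 = 13.9750 m/s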